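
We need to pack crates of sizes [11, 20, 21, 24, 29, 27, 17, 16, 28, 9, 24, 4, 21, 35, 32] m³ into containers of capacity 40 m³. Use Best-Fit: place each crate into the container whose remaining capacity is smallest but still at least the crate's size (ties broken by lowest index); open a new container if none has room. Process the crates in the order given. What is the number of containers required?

container 1: place 11 m³, 29 m³ left
container 1: place 20 m³, 9 m³ left
container 2: place 21 m³, 19 m³ left
container 3: place 24 m³, 16 m³ left
container 4: place 29 m³, 11 m³ left
container 5: place 27 m³, 13 m³ left
container 2: place 17 m³, 2 m³ left
container 3: place 16 m³, 0 m³ left
container 6: place 28 m³, 12 m³ left
container 1: place 9 m³, 0 m³ left
container 7: place 24 m³, 16 m³ left
container 4: place 4 m³, 7 m³ left
container 8: place 21 m³, 19 m³ left
container 9: place 35 m³, 5 m³ left
container 10: place 32 m³, 8 m³ left

10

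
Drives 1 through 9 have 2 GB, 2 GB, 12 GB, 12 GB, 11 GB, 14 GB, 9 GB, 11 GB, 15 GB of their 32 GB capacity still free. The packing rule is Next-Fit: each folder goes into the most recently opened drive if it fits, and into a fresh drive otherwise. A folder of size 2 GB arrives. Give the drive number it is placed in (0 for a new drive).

9

Next-Fit only looks at drive 9, which has 15 GB free.
2 GB fits there.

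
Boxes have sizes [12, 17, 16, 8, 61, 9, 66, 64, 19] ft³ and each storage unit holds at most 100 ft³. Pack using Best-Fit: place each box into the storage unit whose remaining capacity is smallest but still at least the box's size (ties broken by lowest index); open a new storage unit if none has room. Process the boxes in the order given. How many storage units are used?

Put 12 ft³ in storage unit 1; 88 ft³ remain.
Put 17 ft³ in storage unit 1; 71 ft³ remain.
Put 16 ft³ in storage unit 1; 55 ft³ remain.
Put 8 ft³ in storage unit 1; 47 ft³ remain.
Put 61 ft³ in storage unit 2; 39 ft³ remain.
Put 9 ft³ in storage unit 2; 30 ft³ remain.
Put 66 ft³ in storage unit 3; 34 ft³ remain.
Put 64 ft³ in storage unit 4; 36 ft³ remain.
Put 19 ft³ in storage unit 2; 11 ft³ remain.
Final storage units: [12,17,16,8] [61,9,19] [66] [64].

4 storage units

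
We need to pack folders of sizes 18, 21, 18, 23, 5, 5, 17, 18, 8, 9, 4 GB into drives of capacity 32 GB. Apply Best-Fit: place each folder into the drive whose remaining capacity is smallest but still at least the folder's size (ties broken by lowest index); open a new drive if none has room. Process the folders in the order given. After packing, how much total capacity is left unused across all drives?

Put 18 GB in drive 1; 14 GB remain.
Put 21 GB in drive 2; 11 GB remain.
Put 18 GB in drive 3; 14 GB remain.
Put 23 GB in drive 4; 9 GB remain.
Put 5 GB in drive 4; 4 GB remain.
Put 5 GB in drive 2; 6 GB remain.
Put 17 GB in drive 5; 15 GB remain.
Put 18 GB in drive 6; 14 GB remain.
Put 8 GB in drive 1; 6 GB remain.
Put 9 GB in drive 3; 5 GB remain.
Put 4 GB in drive 4; 0 GB remain.
6 drives × 32 GB = 192 GB; used 146 GB; unused 46 GB.

46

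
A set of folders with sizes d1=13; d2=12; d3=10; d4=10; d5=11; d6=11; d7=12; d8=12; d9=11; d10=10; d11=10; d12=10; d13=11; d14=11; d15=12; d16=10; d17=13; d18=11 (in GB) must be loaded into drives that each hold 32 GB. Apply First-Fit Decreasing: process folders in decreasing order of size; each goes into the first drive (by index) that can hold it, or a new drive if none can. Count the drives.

7 drives

Sorted descending: 13, 13, 12, 12, 12, 12, 11, 11, 11, 11, 11, 11, 10, 10, 10, 10, 10, 10.
Put 13 GB in drive 1; 19 GB remain.
Put 13 GB in drive 1; 6 GB remain.
Put 12 GB in drive 2; 20 GB remain.
Put 12 GB in drive 2; 8 GB remain.
Put 12 GB in drive 3; 20 GB remain.
Put 12 GB in drive 3; 8 GB remain.
Put 11 GB in drive 4; 21 GB remain.
Put 11 GB in drive 4; 10 GB remain.
Put 11 GB in drive 5; 21 GB remain.
Put 11 GB in drive 5; 10 GB remain.
Put 11 GB in drive 6; 21 GB remain.
Put 11 GB in drive 6; 10 GB remain.
Put 10 GB in drive 4; 0 GB remain.
Put 10 GB in drive 5; 0 GB remain.
Put 10 GB in drive 6; 0 GB remain.
Put 10 GB in drive 7; 22 GB remain.
Put 10 GB in drive 7; 12 GB remain.
Put 10 GB in drive 7; 2 GB remain.
Final drives: [13,13] [12,12] [12,12] [11,11,10] [11,11,10] [11,11,10] [10,10,10].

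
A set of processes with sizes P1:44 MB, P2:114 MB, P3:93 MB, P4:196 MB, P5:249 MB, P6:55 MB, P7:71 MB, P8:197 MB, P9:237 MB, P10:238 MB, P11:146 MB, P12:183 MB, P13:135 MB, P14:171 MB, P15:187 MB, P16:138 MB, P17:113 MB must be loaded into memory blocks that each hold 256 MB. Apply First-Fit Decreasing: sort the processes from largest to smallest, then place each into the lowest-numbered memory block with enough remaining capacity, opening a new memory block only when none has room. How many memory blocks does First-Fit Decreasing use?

Sorted descending: 249, 238, 237, 197, 196, 187, 183, 171, 146, 138, 135, 114, 113, 93, 71, 55, 44.
249 MB → memory block 1 (remaining 7 MB)
238 MB → memory block 2 (remaining 18 MB)
237 MB → memory block 3 (remaining 19 MB)
197 MB → memory block 4 (remaining 59 MB)
196 MB → memory block 5 (remaining 60 MB)
187 MB → memory block 6 (remaining 69 MB)
183 MB → memory block 7 (remaining 73 MB)
171 MB → memory block 8 (remaining 85 MB)
146 MB → memory block 9 (remaining 110 MB)
138 MB → memory block 10 (remaining 118 MB)
135 MB → memory block 11 (remaining 121 MB)
114 MB → memory block 10 (remaining 4 MB)
113 MB → memory block 11 (remaining 8 MB)
93 MB → memory block 9 (remaining 17 MB)
71 MB → memory block 7 (remaining 2 MB)
55 MB → memory block 4 (remaining 4 MB)
44 MB → memory block 5 (remaining 16 MB)

11 memory blocks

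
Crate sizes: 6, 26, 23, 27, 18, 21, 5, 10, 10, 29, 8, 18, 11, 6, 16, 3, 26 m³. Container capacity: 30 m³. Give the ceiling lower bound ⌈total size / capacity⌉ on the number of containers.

Total size = 6 + 26 + 23 + 27 + 18 + 21 + 5 + 10 + 10 + 29 + 8 + 18 + 11 + 6 + 16 + 3 + 26 = 263 m³.
⌈263 / 30⌉ = 9.

9 containers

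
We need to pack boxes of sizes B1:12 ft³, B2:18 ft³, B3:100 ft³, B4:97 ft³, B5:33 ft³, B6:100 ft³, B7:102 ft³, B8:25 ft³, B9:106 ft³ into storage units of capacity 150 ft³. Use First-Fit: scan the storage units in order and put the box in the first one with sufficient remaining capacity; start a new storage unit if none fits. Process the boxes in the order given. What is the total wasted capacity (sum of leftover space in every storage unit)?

storage unit 1: place B1 (12 ft³), 138 ft³ left
storage unit 1: place B2 (18 ft³), 120 ft³ left
storage unit 1: place B3 (100 ft³), 20 ft³ left
storage unit 2: place B4 (97 ft³), 53 ft³ left
storage unit 2: place B5 (33 ft³), 20 ft³ left
storage unit 3: place B6 (100 ft³), 50 ft³ left
storage unit 4: place B7 (102 ft³), 48 ft³ left
storage unit 3: place B8 (25 ft³), 25 ft³ left
storage unit 5: place B9 (106 ft³), 44 ft³ left
5 storage units × 150 ft³ = 750 ft³; used 593 ft³; unused 157 ft³.

157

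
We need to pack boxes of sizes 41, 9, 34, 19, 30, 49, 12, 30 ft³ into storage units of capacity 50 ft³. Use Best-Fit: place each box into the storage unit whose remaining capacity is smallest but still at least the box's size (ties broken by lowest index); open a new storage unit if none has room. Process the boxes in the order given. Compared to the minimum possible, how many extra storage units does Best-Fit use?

0

Best-Fit: [41,9] [34,12] [19,30] [49] [30] → 5 storage units.
Total size 224 ft³; any packing needs at least ⌈224/50⌉ = 5 storage units.
So 5 is already optimal.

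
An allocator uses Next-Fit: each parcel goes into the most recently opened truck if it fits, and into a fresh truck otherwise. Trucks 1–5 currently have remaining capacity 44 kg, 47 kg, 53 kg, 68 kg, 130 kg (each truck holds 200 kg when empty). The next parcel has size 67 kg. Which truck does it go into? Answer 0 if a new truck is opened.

Next-Fit only looks at truck 5, which has 130 kg free.
67 kg fits there.

5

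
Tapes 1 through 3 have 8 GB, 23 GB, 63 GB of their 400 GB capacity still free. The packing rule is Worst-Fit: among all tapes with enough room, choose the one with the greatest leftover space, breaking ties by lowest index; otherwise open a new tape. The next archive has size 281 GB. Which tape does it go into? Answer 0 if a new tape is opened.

0

No tape has ≥ 281 GB free, so a new tape is opened.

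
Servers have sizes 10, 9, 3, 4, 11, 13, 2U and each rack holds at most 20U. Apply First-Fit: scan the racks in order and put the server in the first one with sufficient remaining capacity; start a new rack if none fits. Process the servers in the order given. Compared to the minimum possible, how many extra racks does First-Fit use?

First-Fit: [10,9] [3,4,11,2] [13] → 3 racks.
Total size 52U; any packing needs at least ⌈52/20⌉ = 3 racks.
So 3 is already optimal.

0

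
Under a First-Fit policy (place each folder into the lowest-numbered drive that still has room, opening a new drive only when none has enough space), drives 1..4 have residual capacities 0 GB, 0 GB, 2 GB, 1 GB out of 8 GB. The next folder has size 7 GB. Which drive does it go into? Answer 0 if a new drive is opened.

0

No drive has ≥ 7 GB free, so a new drive is opened.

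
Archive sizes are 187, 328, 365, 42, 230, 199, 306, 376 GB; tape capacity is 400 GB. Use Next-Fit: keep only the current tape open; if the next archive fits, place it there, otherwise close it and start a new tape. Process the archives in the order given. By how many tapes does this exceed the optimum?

1

Next-Fit: [187] [328] [365] [42,230] [199] [306] [376] → 7 tapes.
Total size 2033 GB; any packing needs at least ⌈2033/400⌉ = 6 tapes.
An optimal packing achieves that bound: [376] [365] [328,42] [306] [230] [199,187] → 6 tapes.
Excess: 7 − 6 = 1.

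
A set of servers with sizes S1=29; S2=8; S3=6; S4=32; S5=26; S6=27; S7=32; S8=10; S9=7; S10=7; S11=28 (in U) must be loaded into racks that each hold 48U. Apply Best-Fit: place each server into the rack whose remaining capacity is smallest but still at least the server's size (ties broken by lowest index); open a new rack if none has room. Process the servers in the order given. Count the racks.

S1 (29U) → rack 1 (remaining 19U)
S2 (8U) → rack 1 (remaining 11U)
S3 (6U) → rack 1 (remaining 5U)
S4 (32U) → rack 2 (remaining 16U)
S5 (26U) → rack 3 (remaining 22U)
S6 (27U) → rack 4 (remaining 21U)
S7 (32U) → rack 5 (remaining 16U)
S8 (10U) → rack 2 (remaining 6U)
S9 (7U) → rack 5 (remaining 9U)
S10 (7U) → rack 5 (remaining 2U)
S11 (28U) → rack 6 (remaining 20U)

6 racks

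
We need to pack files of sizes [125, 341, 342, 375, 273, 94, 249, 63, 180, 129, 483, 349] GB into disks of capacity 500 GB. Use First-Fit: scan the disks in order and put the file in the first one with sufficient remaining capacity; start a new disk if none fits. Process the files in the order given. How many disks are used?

7 disks

125 GB → disk 1 (remaining 375 GB)
341 GB → disk 1 (remaining 34 GB)
342 GB → disk 2 (remaining 158 GB)
375 GB → disk 3 (remaining 125 GB)
273 GB → disk 4 (remaining 227 GB)
94 GB → disk 2 (remaining 64 GB)
249 GB → disk 5 (remaining 251 GB)
63 GB → disk 2 (remaining 1 GB)
180 GB → disk 4 (remaining 47 GB)
129 GB → disk 5 (remaining 122 GB)
483 GB → disk 6 (remaining 17 GB)
349 GB → disk 7 (remaining 151 GB)
Final disks: [125,341] [342,94,63] [375] [273,180] [249,129] [483] [349].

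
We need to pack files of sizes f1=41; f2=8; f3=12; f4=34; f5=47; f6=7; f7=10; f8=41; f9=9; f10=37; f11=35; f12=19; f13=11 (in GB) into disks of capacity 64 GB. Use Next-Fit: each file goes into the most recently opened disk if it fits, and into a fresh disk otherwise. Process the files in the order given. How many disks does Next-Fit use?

7 disks

disk 1: place f1 (41 GB), 23 GB left
disk 1: place f2 (8 GB), 15 GB left
disk 1: place f3 (12 GB), 3 GB left
disk 2: place f4 (34 GB), 30 GB left
disk 3: place f5 (47 GB), 17 GB left
disk 3: place f6 (7 GB), 10 GB left
disk 3: place f7 (10 GB), 0 GB left
disk 4: place f8 (41 GB), 23 GB left
disk 4: place f9 (9 GB), 14 GB left
disk 5: place f10 (37 GB), 27 GB left
disk 6: place f11 (35 GB), 29 GB left
disk 6: place f12 (19 GB), 10 GB left
disk 7: place f13 (11 GB), 53 GB left
Final disks: [41,8,12] [34] [47,7,10] [41,9] [37] [35,19] [11].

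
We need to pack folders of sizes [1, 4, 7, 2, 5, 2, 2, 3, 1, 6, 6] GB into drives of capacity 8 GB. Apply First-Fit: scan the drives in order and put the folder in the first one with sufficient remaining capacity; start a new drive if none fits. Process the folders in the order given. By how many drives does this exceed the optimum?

First-Fit: [1,4,2,1] [7] [5,2] [2,3] [6] [6] → 6 drives.
Total size 39 GB; any packing needs at least ⌈39/8⌉ = 5 drives.
An optimal packing achieves that bound: [7,1] [6,2] [6,2] [5,3] [4,2,1] → 5 drives.
Excess: 6 − 5 = 1.

1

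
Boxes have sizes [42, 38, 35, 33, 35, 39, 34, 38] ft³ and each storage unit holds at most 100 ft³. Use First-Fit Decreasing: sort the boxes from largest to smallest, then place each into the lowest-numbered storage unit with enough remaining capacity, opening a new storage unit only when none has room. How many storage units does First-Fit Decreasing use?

Sorted descending: 42, 39, 38, 38, 35, 35, 34, 33.
42 ft³ → storage unit 1 (remaining 58 ft³)
39 ft³ → storage unit 1 (remaining 19 ft³)
38 ft³ → storage unit 2 (remaining 62 ft³)
38 ft³ → storage unit 2 (remaining 24 ft³)
35 ft³ → storage unit 3 (remaining 65 ft³)
35 ft³ → storage unit 3 (remaining 30 ft³)
34 ft³ → storage unit 4 (remaining 66 ft³)
33 ft³ → storage unit 4 (remaining 33 ft³)

4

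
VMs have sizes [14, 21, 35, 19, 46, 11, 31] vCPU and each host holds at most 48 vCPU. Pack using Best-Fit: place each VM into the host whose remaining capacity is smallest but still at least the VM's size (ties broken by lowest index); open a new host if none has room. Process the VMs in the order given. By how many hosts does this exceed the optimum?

1

Best-Fit: [14,21,11] [35] [19] [46] [31] → 5 hosts.
Total size 177 vCPU; any packing needs at least ⌈177/48⌉ = 4 hosts.
An optimal packing achieves that bound: [46] [35,11] [31,14] [21,19] → 4 hosts.
Excess: 5 − 4 = 1.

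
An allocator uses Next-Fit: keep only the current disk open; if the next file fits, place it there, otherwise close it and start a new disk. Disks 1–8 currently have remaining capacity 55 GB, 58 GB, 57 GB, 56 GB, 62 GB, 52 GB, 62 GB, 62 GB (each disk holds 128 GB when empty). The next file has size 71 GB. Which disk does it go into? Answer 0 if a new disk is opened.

Next-Fit only looks at disk 8, which has 62 GB free.
71 GB does not fit, so a new disk is opened.

0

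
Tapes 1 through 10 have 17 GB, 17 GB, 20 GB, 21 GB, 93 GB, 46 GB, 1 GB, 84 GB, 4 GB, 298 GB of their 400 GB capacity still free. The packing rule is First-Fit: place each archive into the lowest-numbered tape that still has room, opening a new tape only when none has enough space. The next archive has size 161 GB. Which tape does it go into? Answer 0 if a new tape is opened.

10

Tapes with room: tape 10 (298 GB).
The first with room is tape 10.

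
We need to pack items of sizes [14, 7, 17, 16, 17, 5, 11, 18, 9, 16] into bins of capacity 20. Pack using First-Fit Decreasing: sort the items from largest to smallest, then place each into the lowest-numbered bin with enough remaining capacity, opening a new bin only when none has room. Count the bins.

8 bins

Sorted descending: 18, 17, 17, 16, 16, 14, 11, 9, 7, 5.
bin 1: place 18, 2 left
bin 2: place 17, 3 left
bin 3: place 17, 3 left
bin 4: place 16, 4 left
bin 5: place 16, 4 left
bin 6: place 14, 6 left
bin 7: place 11, 9 left
bin 7: place 9, 0 left
bin 8: place 7, 13 left
bin 6: place 5, 1 left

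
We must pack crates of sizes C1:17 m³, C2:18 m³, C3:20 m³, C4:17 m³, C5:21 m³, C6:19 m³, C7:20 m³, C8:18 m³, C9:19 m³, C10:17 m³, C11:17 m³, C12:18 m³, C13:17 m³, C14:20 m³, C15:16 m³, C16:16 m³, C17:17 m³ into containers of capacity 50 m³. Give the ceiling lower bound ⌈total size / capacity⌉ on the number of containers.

7

Total size = 17 + 18 + 20 + 17 + 21 + 19 + 20 + 18 + 19 + 17 + 17 + 18 + 17 + 20 + 16 + 16 + 17 = 307 m³.
⌈307 / 50⌉ = 7.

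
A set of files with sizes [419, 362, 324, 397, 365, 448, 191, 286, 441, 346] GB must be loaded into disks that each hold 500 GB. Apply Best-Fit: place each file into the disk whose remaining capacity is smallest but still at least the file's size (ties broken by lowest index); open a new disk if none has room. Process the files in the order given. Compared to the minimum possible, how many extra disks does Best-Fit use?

Best-Fit: [419] [362] [324] [397] [365] [448] [191,286] [441] [346] → 9 disks.
9 files exceed 250 GB (half the capacity), and no two of those can share a disk, so at least 9 disks are needed.
So 9 is already optimal.

0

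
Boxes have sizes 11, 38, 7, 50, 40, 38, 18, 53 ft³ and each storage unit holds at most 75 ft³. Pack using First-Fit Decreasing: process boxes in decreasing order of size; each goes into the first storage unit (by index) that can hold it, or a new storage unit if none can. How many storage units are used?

Sorted descending: 53, 50, 40, 38, 38, 18, 11, 7.
Put 53 ft³ in storage unit 1; 22 ft³ remain.
Put 50 ft³ in storage unit 2; 25 ft³ remain.
Put 40 ft³ in storage unit 3; 35 ft³ remain.
Put 38 ft³ in storage unit 4; 37 ft³ remain.
Put 38 ft³ in storage unit 5; 37 ft³ remain.
Put 18 ft³ in storage unit 1; 4 ft³ remain.
Put 11 ft³ in storage unit 2; 14 ft³ remain.
Put 7 ft³ in storage unit 2; 7 ft³ remain.

5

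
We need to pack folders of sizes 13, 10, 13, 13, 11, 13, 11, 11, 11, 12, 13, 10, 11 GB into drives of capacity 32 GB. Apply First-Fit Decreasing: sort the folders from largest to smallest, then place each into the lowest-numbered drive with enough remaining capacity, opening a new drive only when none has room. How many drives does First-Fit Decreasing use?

6

Sorted descending: 13, 13, 13, 13, 13, 12, 11, 11, 11, 11, 11, 10, 10.
13 GB → drive 1 (remaining 19 GB)
13 GB → drive 1 (remaining 6 GB)
13 GB → drive 2 (remaining 19 GB)
13 GB → drive 2 (remaining 6 GB)
13 GB → drive 3 (remaining 19 GB)
12 GB → drive 3 (remaining 7 GB)
11 GB → drive 4 (remaining 21 GB)
11 GB → drive 4 (remaining 10 GB)
11 GB → drive 5 (remaining 21 GB)
11 GB → drive 5 (remaining 10 GB)
11 GB → drive 6 (remaining 21 GB)
10 GB → drive 4 (remaining 0 GB)
10 GB → drive 5 (remaining 0 GB)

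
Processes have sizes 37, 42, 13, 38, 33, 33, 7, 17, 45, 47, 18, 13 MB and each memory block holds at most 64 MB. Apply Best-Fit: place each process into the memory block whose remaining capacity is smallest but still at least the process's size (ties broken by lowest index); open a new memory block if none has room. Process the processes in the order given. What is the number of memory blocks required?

Put 37 MB in memory block 1; 27 MB remain.
Put 42 MB in memory block 2; 22 MB remain.
Put 13 MB in memory block 2; 9 MB remain.
Put 38 MB in memory block 3; 26 MB remain.
Put 33 MB in memory block 4; 31 MB remain.
Put 33 MB in memory block 5; 31 MB remain.
Put 7 MB in memory block 2; 2 MB remain.
Put 17 MB in memory block 3; 9 MB remain.
Put 45 MB in memory block 6; 19 MB remain.
Put 47 MB in memory block 7; 17 MB remain.
Put 18 MB in memory block 6; 1 MB remain.
Put 13 MB in memory block 7; 4 MB remain.
Final memory blocks: [37] [42,13,7] [38,17] [33] [33] [45,18] [47,13].

7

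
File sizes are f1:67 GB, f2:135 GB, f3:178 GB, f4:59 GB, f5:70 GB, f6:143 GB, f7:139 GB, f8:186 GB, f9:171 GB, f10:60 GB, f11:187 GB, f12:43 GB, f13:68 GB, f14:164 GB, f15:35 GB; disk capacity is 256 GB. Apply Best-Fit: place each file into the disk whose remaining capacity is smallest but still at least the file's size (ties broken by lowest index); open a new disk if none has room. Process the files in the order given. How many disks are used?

8

f1 (67 GB) → disk 1 (remaining 189 GB)
f2 (135 GB) → disk 1 (remaining 54 GB)
f3 (178 GB) → disk 2 (remaining 78 GB)
f4 (59 GB) → disk 2 (remaining 19 GB)
f5 (70 GB) → disk 3 (remaining 186 GB)
f6 (143 GB) → disk 3 (remaining 43 GB)
f7 (139 GB) → disk 4 (remaining 117 GB)
f8 (186 GB) → disk 5 (remaining 70 GB)
f9 (171 GB) → disk 6 (remaining 85 GB)
f10 (60 GB) → disk 5 (remaining 10 GB)
f11 (187 GB) → disk 7 (remaining 69 GB)
f12 (43 GB) → disk 3 (remaining 0 GB)
f13 (68 GB) → disk 7 (remaining 1 GB)
f14 (164 GB) → disk 8 (remaining 92 GB)
f15 (35 GB) → disk 1 (remaining 19 GB)
Final disks: [67,135,35] [178,59] [70,143,43] [139] [186,60] [171] [187,68] [164].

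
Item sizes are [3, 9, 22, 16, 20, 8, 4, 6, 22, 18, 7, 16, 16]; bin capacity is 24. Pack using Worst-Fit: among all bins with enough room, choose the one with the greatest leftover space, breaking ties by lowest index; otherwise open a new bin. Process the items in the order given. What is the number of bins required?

8

3 → bin 1 (remaining 21)
9 → bin 1 (remaining 12)
22 → bin 2 (remaining 2)
16 → bin 3 (remaining 8)
20 → bin 4 (remaining 4)
8 → bin 1 (remaining 4)
4 → bin 3 (remaining 4)
6 → bin 5 (remaining 18)
22 → bin 6 (remaining 2)
18 → bin 5 (remaining 0)
7 → bin 7 (remaining 17)
16 → bin 7 (remaining 1)
16 → bin 8 (remaining 8)
Final bins: [3,9,8] [22] [16,4] [20] [6,18] [22] [7,16] [16].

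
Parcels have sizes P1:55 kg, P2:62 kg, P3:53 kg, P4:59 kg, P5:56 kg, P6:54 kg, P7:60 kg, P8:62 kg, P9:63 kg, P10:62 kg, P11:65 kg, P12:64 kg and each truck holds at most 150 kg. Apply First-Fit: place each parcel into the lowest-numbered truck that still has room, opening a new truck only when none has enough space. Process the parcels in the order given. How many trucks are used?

Put P1 (55 kg) in truck 1; 95 kg remain.
Put P2 (62 kg) in truck 1; 33 kg remain.
Put P3 (53 kg) in truck 2; 97 kg remain.
Put P4 (59 kg) in truck 2; 38 kg remain.
Put P5 (56 kg) in truck 3; 94 kg remain.
Put P6 (54 kg) in truck 3; 40 kg remain.
Put P7 (60 kg) in truck 4; 90 kg remain.
Put P8 (62 kg) in truck 4; 28 kg remain.
Put P9 (63 kg) in truck 5; 87 kg remain.
Put P10 (62 kg) in truck 5; 25 kg remain.
Put P11 (65 kg) in truck 6; 85 kg remain.
Put P12 (64 kg) in truck 6; 21 kg remain.
Final trucks: [55,62] [53,59] [56,54] [60,62] [63,62] [65,64].

6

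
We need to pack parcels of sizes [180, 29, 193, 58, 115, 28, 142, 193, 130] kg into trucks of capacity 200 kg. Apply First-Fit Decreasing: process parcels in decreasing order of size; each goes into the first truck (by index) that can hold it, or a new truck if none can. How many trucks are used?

6 trucks

Sorted descending: 193, 193, 180, 142, 130, 115, 58, 29, 28.
Put 193 kg in truck 1; 7 kg remain.
Put 193 kg in truck 2; 7 kg remain.
Put 180 kg in truck 3; 20 kg remain.
Put 142 kg in truck 4; 58 kg remain.
Put 130 kg in truck 5; 70 kg remain.
Put 115 kg in truck 6; 85 kg remain.
Put 58 kg in truck 4; 0 kg remain.
Put 29 kg in truck 5; 41 kg remain.
Put 28 kg in truck 5; 13 kg remain.
Final trucks: [193] [193] [180] [142,58] [130,29,28] [115].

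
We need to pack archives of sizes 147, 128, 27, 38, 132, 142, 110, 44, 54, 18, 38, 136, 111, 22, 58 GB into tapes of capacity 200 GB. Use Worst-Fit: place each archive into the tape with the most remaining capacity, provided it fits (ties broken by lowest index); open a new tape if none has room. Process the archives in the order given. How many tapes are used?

7

Put 147 GB in tape 1; 53 GB remain.
Put 128 GB in tape 2; 72 GB remain.
Put 27 GB in tape 2; 45 GB remain.
Put 38 GB in tape 1; 15 GB remain.
Put 132 GB in tape 3; 68 GB remain.
Put 142 GB in tape 4; 58 GB remain.
Put 110 GB in tape 5; 90 GB remain.
Put 44 GB in tape 5; 46 GB remain.
Put 54 GB in tape 3; 14 GB remain.
Put 18 GB in tape 4; 40 GB remain.
Put 38 GB in tape 5; 8 GB remain.
Put 136 GB in tape 6; 64 GB remain.
Put 111 GB in tape 7; 89 GB remain.
Put 22 GB in tape 7; 67 GB remain.
Put 58 GB in tape 7; 9 GB remain.
Final tapes: [147,38] [128,27] [132,54] [142,18] [110,44,38] [136] [111,22,58].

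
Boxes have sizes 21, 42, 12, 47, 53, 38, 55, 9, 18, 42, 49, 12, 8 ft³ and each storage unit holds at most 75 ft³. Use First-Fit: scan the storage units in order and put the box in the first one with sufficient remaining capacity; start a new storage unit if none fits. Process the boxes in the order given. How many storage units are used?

7

21 ft³ → storage unit 1 (remaining 54 ft³)
42 ft³ → storage unit 1 (remaining 12 ft³)
12 ft³ → storage unit 1 (remaining 0 ft³)
47 ft³ → storage unit 2 (remaining 28 ft³)
53 ft³ → storage unit 3 (remaining 22 ft³)
38 ft³ → storage unit 4 (remaining 37 ft³)
55 ft³ → storage unit 5 (remaining 20 ft³)
9 ft³ → storage unit 2 (remaining 19 ft³)
18 ft³ → storage unit 2 (remaining 1 ft³)
42 ft³ → storage unit 6 (remaining 33 ft³)
49 ft³ → storage unit 7 (remaining 26 ft³)
12 ft³ → storage unit 3 (remaining 10 ft³)
8 ft³ → storage unit 3 (remaining 2 ft³)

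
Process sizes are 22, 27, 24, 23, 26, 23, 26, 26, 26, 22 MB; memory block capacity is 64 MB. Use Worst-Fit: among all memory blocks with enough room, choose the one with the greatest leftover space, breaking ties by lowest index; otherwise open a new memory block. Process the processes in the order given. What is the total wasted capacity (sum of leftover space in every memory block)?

75

Put 22 MB in memory block 1; 42 MB remain.
Put 27 MB in memory block 1; 15 MB remain.
Put 24 MB in memory block 2; 40 MB remain.
Put 23 MB in memory block 2; 17 MB remain.
Put 26 MB in memory block 3; 38 MB remain.
Put 23 MB in memory block 3; 15 MB remain.
Put 26 MB in memory block 4; 38 MB remain.
Put 26 MB in memory block 4; 12 MB remain.
Put 26 MB in memory block 5; 38 MB remain.
Put 22 MB in memory block 5; 16 MB remain.
5 memory blocks × 64 MB = 320 MB; used 245 MB; unused 75 MB.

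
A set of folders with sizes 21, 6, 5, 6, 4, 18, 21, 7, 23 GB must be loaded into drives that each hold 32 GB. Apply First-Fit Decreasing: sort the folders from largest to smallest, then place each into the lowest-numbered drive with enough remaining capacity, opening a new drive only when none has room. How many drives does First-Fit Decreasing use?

Sorted descending: 23, 21, 21, 18, 7, 6, 6, 5, 4.
23 GB → drive 1 (remaining 9 GB)
21 GB → drive 2 (remaining 11 GB)
21 GB → drive 3 (remaining 11 GB)
18 GB → drive 4 (remaining 14 GB)
7 GB → drive 1 (remaining 2 GB)
6 GB → drive 2 (remaining 5 GB)
6 GB → drive 3 (remaining 5 GB)
5 GB → drive 2 (remaining 0 GB)
4 GB → drive 3 (remaining 1 GB)

4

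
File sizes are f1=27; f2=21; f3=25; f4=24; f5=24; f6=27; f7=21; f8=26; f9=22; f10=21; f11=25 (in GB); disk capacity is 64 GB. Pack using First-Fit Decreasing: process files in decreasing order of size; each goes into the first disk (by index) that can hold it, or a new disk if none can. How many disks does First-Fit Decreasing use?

5

Sorted descending: 27, 27, 26, 25, 25, 24, 24, 22, 21, 21, 21.
Put 27 GB in disk 1; 37 GB remain.
Put 27 GB in disk 1; 10 GB remain.
Put 26 GB in disk 2; 38 GB remain.
Put 25 GB in disk 2; 13 GB remain.
Put 25 GB in disk 3; 39 GB remain.
Put 24 GB in disk 3; 15 GB remain.
Put 24 GB in disk 4; 40 GB remain.
Put 22 GB in disk 4; 18 GB remain.
Put 21 GB in disk 5; 43 GB remain.
Put 21 GB in disk 5; 22 GB remain.
Put 21 GB in disk 5; 1 GB remain.
Final disks: [27,27] [26,25] [25,24] [24,22] [21,21,21].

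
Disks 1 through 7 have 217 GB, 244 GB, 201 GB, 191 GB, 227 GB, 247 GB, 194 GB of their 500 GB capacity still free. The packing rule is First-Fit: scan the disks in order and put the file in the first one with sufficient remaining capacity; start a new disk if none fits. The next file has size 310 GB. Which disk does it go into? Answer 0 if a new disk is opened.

0

No disk has ≥ 310 GB free, so a new disk is opened.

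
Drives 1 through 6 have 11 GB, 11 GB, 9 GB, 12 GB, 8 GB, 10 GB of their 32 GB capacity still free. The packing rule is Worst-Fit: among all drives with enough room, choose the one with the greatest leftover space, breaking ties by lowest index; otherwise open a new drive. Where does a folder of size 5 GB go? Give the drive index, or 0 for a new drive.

Drives with room: drive 1 (11 GB), drive 2 (11 GB), drive 3 (9 GB), drive 4 (12 GB), drive 5 (8 GB), drive 6 (10 GB).
Most room is drive 4 with 12 GB free.

4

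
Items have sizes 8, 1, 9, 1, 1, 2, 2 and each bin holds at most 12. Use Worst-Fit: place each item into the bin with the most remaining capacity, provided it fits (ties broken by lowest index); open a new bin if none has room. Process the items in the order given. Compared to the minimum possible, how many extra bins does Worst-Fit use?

Worst-Fit: [8,1,1,2] [9,1,2] → 2 bins.
Total size 24; any packing needs at least ⌈24/12⌉ = 2 bins.
So 2 is already optimal.

0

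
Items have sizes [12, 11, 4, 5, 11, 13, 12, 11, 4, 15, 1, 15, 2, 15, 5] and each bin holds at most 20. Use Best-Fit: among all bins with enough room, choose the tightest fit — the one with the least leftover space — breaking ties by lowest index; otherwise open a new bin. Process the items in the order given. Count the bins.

9 bins

12 → bin 1 (remaining 8)
11 → bin 2 (remaining 9)
4 → bin 1 (remaining 4)
5 → bin 2 (remaining 4)
11 → bin 3 (remaining 9)
13 → bin 4 (remaining 7)
12 → bin 5 (remaining 8)
11 → bin 6 (remaining 9)
4 → bin 1 (remaining 0)
15 → bin 7 (remaining 5)
1 → bin 2 (remaining 3)
15 → bin 8 (remaining 5)
2 → bin 2 (remaining 1)
15 → bin 9 (remaining 5)
5 → bin 7 (remaining 0)
Final bins: [12,4,4] [11,5,1,2] [11] [13] [12] [11] [15,5] [15] [15].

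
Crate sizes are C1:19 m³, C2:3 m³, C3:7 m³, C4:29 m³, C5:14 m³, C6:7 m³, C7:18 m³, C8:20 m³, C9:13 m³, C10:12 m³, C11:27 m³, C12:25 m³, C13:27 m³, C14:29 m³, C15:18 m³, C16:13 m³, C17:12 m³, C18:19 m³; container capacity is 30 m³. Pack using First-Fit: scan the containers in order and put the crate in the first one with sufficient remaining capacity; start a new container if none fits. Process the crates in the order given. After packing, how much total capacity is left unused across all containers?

48

container 1: place C1 (19 m³), 11 m³ left
container 1: place C2 (3 m³), 8 m³ left
container 1: place C3 (7 m³), 1 m³ left
container 2: place C4 (29 m³), 1 m³ left
container 3: place C5 (14 m³), 16 m³ left
container 3: place C6 (7 m³), 9 m³ left
container 4: place C7 (18 m³), 12 m³ left
container 5: place C8 (20 m³), 10 m³ left
container 6: place C9 (13 m³), 17 m³ left
container 4: place C10 (12 m³), 0 m³ left
container 7: place C11 (27 m³), 3 m³ left
container 8: place C12 (25 m³), 5 m³ left
container 9: place C13 (27 m³), 3 m³ left
container 10: place C14 (29 m³), 1 m³ left
container 11: place C15 (18 m³), 12 m³ left
container 6: place C16 (13 m³), 4 m³ left
container 11: place C17 (12 m³), 0 m³ left
container 12: place C18 (19 m³), 11 m³ left
12 containers × 30 m³ = 360 m³; used 312 m³; unused 48 m³.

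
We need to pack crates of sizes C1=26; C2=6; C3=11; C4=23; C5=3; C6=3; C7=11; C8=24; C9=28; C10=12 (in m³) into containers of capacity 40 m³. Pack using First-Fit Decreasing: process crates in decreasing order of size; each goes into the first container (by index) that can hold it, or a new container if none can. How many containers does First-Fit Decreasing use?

Sorted descending: 28, 26, 24, 23, 12, 11, 11, 6, 3, 3.
Put 28 m³ in container 1; 12 m³ remain.
Put 26 m³ in container 2; 14 m³ remain.
Put 24 m³ in container 3; 16 m³ remain.
Put 23 m³ in container 4; 17 m³ remain.
Put 12 m³ in container 1; 0 m³ remain.
Put 11 m³ in container 2; 3 m³ remain.
Put 11 m³ in container 3; 5 m³ remain.
Put 6 m³ in container 4; 11 m³ remain.
Put 3 m³ in container 2; 0 m³ remain.
Put 3 m³ in container 3; 2 m³ remain.
Final containers: [28,12] [26,11,3] [24,11,3] [23,6].

4 containers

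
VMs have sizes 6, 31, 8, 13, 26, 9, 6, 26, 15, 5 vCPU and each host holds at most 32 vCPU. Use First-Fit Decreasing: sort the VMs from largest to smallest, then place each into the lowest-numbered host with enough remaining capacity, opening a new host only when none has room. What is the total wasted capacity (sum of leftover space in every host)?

Sorted descending: 31, 26, 26, 15, 13, 9, 8, 6, 6, 5.
31 vCPU → host 1 (remaining 1 vCPU)
26 vCPU → host 2 (remaining 6 vCPU)
26 vCPU → host 3 (remaining 6 vCPU)
15 vCPU → host 4 (remaining 17 vCPU)
13 vCPU → host 4 (remaining 4 vCPU)
9 vCPU → host 5 (remaining 23 vCPU)
8 vCPU → host 5 (remaining 15 vCPU)
6 vCPU → host 2 (remaining 0 vCPU)
6 vCPU → host 3 (remaining 0 vCPU)
5 vCPU → host 5 (remaining 10 vCPU)
5 hosts × 32 vCPU = 160 vCPU; used 145 vCPU; unused 15 vCPU.

15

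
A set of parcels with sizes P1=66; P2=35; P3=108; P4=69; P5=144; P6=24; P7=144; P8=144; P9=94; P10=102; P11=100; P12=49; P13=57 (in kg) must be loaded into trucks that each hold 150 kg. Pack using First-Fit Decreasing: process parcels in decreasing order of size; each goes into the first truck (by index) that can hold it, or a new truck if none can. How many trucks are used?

Sorted descending: 144, 144, 144, 108, 102, 100, 94, 69, 66, 57, 49, 35, 24.
144 kg → truck 1 (remaining 6 kg)
144 kg → truck 2 (remaining 6 kg)
144 kg → truck 3 (remaining 6 kg)
108 kg → truck 4 (remaining 42 kg)
102 kg → truck 5 (remaining 48 kg)
100 kg → truck 6 (remaining 50 kg)
94 kg → truck 7 (remaining 56 kg)
69 kg → truck 8 (remaining 81 kg)
66 kg → truck 8 (remaining 15 kg)
57 kg → truck 9 (remaining 93 kg)
49 kg → truck 6 (remaining 1 kg)
35 kg → truck 4 (remaining 7 kg)
24 kg → truck 5 (remaining 24 kg)
Final trucks: [144] [144] [144] [108,35] [102,24] [100,49] [94] [69,66] [57].

9 trucks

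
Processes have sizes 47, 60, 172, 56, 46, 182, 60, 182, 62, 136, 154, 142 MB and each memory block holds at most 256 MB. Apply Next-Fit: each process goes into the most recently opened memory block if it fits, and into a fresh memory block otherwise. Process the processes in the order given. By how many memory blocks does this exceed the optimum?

Next-Fit: [47,60] [172,56] [46,182] [60,182] [62,136] [154] [142] → 7 memory blocks.
Total size 1299 MB; any packing needs at least ⌈1299/256⌉ = 6 memory blocks.
An optimal packing achieves that bound: [182,62] [182,60] [172,60] [154,56,46] [142,47] [136] → 6 memory blocks.
Excess: 7 − 6 = 1.

1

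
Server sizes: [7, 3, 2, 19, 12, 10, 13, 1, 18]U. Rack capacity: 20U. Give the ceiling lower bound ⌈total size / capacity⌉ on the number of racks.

Total size = 7 + 3 + 2 + 19 + 12 + 10 + 13 + 1 + 18 = 85U.
⌈85 / 20⌉ = 5.

5 racks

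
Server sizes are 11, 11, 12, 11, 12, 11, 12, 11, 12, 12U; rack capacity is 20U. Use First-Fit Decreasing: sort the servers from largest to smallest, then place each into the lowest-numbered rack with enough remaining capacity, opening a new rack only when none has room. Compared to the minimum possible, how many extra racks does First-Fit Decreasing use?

First-Fit Decreasing: [12] [12] [12] [12] [12] [11] [11] [11] [11] [11] → 10 racks.
10 servers exceed 10U (half the capacity), and no two of those can share a rack, so at least 10 racks are needed.
So 10 is already optimal.

0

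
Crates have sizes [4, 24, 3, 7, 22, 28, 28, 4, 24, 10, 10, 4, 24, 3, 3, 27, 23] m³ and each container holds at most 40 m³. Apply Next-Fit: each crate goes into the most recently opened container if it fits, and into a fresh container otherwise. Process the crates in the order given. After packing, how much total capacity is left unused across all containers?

4 m³ → container 1 (remaining 36 m³)
24 m³ → container 1 (remaining 12 m³)
3 m³ → container 1 (remaining 9 m³)
7 m³ → container 1 (remaining 2 m³)
22 m³ → container 2 (remaining 18 m³)
28 m³ → container 3 (remaining 12 m³)
28 m³ → container 4 (remaining 12 m³)
4 m³ → container 4 (remaining 8 m³)
24 m³ → container 5 (remaining 16 m³)
10 m³ → container 5 (remaining 6 m³)
10 m³ → container 6 (remaining 30 m³)
4 m³ → container 6 (remaining 26 m³)
24 m³ → container 6 (remaining 2 m³)
3 m³ → container 7 (remaining 37 m³)
3 m³ → container 7 (remaining 34 m³)
27 m³ → container 7 (remaining 7 m³)
23 m³ → container 8 (remaining 17 m³)
8 containers × 40 m³ = 320 m³; used 248 m³; unused 72 m³.

72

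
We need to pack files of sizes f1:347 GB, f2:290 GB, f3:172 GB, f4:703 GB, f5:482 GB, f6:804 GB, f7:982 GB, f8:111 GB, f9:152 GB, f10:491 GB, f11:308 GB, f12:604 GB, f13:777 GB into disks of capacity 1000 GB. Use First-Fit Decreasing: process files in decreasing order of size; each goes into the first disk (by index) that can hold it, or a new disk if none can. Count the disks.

7 disks

Sorted descending: 982, 804, 777, 703, 604, 491, 482, 347, 308, 290, 172, 152, 111.
disk 1: place 982 GB, 18 GB left
disk 2: place 804 GB, 196 GB left
disk 3: place 777 GB, 223 GB left
disk 4: place 703 GB, 297 GB left
disk 5: place 604 GB, 396 GB left
disk 6: place 491 GB, 509 GB left
disk 6: place 482 GB, 27 GB left
disk 5: place 347 GB, 49 GB left
disk 7: place 308 GB, 692 GB left
disk 4: place 290 GB, 7 GB left
disk 2: place 172 GB, 24 GB left
disk 3: place 152 GB, 71 GB left
disk 7: place 111 GB, 581 GB left
Final disks: [982] [804,172] [777,152] [703,290] [604,347] [491,482] [308,111].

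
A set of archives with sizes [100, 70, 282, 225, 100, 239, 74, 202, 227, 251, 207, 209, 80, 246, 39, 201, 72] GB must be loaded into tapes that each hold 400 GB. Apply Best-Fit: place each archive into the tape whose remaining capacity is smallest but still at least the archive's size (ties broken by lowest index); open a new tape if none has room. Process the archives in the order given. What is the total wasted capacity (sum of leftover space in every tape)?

100 GB → tape 1 (remaining 300 GB)
70 GB → tape 1 (remaining 230 GB)
282 GB → tape 2 (remaining 118 GB)
225 GB → tape 1 (remaining 5 GB)
100 GB → tape 2 (remaining 18 GB)
239 GB → tape 3 (remaining 161 GB)
74 GB → tape 3 (remaining 87 GB)
202 GB → tape 4 (remaining 198 GB)
227 GB → tape 5 (remaining 173 GB)
251 GB → tape 6 (remaining 149 GB)
207 GB → tape 7 (remaining 193 GB)
209 GB → tape 8 (remaining 191 GB)
80 GB → tape 3 (remaining 7 GB)
246 GB → tape 9 (remaining 154 GB)
39 GB → tape 6 (remaining 110 GB)
201 GB → tape 10 (remaining 199 GB)
72 GB → tape 6 (remaining 38 GB)
10 tapes × 400 GB = 4000 GB; used 2824 GB; unused 1176 GB.

1176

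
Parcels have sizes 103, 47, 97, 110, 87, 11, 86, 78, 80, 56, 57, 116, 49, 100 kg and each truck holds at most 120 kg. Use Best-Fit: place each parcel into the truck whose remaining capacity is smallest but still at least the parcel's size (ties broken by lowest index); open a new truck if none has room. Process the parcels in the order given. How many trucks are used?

truck 1: place 103 kg, 17 kg left
truck 2: place 47 kg, 73 kg left
truck 3: place 97 kg, 23 kg left
truck 4: place 110 kg, 10 kg left
truck 5: place 87 kg, 33 kg left
truck 1: place 11 kg, 6 kg left
truck 6: place 86 kg, 34 kg left
truck 7: place 78 kg, 42 kg left
truck 8: place 80 kg, 40 kg left
truck 2: place 56 kg, 17 kg left
truck 9: place 57 kg, 63 kg left
truck 10: place 116 kg, 4 kg left
truck 9: place 49 kg, 14 kg left
truck 11: place 100 kg, 20 kg left

11 trucks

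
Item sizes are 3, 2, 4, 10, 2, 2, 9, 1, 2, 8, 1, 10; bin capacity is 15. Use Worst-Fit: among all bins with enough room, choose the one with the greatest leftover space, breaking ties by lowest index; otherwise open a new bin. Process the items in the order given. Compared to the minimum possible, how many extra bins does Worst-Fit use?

Worst-Fit: [3,2,4,2] [10,2] [9,1,2] [8,1] [10] → 5 bins.
Total size 54; any packing needs at least ⌈54/15⌉ = 4 bins.
An optimal packing achieves that bound: [10,4,1] [10,3,2] [9,2,2,2] [8,1] → 4 bins.
Excess: 5 − 4 = 1.

1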